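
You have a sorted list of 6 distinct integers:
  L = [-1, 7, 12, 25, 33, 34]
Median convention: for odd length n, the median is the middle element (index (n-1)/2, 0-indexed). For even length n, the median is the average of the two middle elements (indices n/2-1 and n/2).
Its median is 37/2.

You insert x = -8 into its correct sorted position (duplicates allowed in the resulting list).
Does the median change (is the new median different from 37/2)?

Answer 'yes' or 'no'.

Old median = 37/2
Insert x = -8
New median = 12
Changed? yes

Answer: yes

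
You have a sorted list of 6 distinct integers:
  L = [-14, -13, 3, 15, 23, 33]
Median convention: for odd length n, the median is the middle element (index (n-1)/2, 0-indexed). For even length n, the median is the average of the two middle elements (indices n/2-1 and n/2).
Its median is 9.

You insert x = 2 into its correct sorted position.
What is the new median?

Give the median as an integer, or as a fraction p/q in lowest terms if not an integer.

Answer: 3

Derivation:
Old list (sorted, length 6): [-14, -13, 3, 15, 23, 33]
Old median = 9
Insert x = 2
Old length even (6). Middle pair: indices 2,3 = 3,15.
New length odd (7). New median = single middle element.
x = 2: 2 elements are < x, 4 elements are > x.
New sorted list: [-14, -13, 2, 3, 15, 23, 33]
New median = 3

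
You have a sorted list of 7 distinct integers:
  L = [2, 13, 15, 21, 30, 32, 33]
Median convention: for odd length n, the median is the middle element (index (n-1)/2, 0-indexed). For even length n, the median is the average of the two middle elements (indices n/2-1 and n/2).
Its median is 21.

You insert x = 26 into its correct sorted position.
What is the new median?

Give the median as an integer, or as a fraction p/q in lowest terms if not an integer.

Old list (sorted, length 7): [2, 13, 15, 21, 30, 32, 33]
Old median = 21
Insert x = 26
Old length odd (7). Middle was index 3 = 21.
New length even (8). New median = avg of two middle elements.
x = 26: 4 elements are < x, 3 elements are > x.
New sorted list: [2, 13, 15, 21, 26, 30, 32, 33]
New median = 47/2

Answer: 47/2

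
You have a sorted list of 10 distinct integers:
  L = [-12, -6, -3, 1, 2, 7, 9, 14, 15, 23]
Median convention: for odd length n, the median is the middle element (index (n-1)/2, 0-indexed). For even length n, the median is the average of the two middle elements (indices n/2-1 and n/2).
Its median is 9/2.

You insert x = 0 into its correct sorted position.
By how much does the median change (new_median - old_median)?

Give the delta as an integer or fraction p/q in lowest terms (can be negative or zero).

Old median = 9/2
After inserting x = 0: new sorted = [-12, -6, -3, 0, 1, 2, 7, 9, 14, 15, 23]
New median = 2
Delta = 2 - 9/2 = -5/2

Answer: -5/2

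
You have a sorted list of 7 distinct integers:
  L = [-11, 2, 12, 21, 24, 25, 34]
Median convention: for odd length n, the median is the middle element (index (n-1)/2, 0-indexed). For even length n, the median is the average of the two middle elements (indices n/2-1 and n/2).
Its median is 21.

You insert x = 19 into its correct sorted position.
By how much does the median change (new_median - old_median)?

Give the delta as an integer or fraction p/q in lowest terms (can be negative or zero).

Old median = 21
After inserting x = 19: new sorted = [-11, 2, 12, 19, 21, 24, 25, 34]
New median = 20
Delta = 20 - 21 = -1

Answer: -1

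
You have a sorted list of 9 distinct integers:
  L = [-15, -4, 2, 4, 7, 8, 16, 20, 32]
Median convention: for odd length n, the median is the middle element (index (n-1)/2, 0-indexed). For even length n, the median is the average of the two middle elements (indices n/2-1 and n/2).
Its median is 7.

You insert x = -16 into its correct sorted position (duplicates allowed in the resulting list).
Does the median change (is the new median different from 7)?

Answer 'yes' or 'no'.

Answer: yes

Derivation:
Old median = 7
Insert x = -16
New median = 11/2
Changed? yes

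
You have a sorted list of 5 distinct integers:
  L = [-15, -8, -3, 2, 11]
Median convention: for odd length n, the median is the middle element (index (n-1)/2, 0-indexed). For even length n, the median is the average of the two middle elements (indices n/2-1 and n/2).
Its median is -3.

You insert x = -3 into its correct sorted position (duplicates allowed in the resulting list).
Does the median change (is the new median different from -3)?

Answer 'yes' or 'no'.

Old median = -3
Insert x = -3
New median = -3
Changed? no

Answer: no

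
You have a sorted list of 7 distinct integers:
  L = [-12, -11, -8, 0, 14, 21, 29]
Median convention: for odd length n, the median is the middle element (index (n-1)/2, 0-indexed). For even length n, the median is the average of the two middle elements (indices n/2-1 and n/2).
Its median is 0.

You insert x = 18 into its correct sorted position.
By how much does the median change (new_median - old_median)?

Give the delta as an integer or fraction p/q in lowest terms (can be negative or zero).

Answer: 7

Derivation:
Old median = 0
After inserting x = 18: new sorted = [-12, -11, -8, 0, 14, 18, 21, 29]
New median = 7
Delta = 7 - 0 = 7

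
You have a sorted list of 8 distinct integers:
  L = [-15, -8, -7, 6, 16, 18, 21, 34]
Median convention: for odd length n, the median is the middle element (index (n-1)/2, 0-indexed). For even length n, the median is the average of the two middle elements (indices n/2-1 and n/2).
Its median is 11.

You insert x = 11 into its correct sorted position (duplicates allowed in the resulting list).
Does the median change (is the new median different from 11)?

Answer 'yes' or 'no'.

Answer: no

Derivation:
Old median = 11
Insert x = 11
New median = 11
Changed? no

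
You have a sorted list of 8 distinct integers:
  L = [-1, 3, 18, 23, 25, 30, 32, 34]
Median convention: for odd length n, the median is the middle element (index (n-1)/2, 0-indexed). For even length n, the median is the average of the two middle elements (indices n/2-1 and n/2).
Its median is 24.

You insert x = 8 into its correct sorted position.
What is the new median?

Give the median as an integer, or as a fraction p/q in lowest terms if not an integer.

Answer: 23

Derivation:
Old list (sorted, length 8): [-1, 3, 18, 23, 25, 30, 32, 34]
Old median = 24
Insert x = 8
Old length even (8). Middle pair: indices 3,4 = 23,25.
New length odd (9). New median = single middle element.
x = 8: 2 elements are < x, 6 elements are > x.
New sorted list: [-1, 3, 8, 18, 23, 25, 30, 32, 34]
New median = 23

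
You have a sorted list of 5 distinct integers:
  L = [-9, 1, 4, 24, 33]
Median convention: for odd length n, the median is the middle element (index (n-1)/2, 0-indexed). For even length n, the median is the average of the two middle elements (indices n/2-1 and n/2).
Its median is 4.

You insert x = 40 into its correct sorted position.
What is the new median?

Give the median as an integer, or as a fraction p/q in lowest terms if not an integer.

Old list (sorted, length 5): [-9, 1, 4, 24, 33]
Old median = 4
Insert x = 40
Old length odd (5). Middle was index 2 = 4.
New length even (6). New median = avg of two middle elements.
x = 40: 5 elements are < x, 0 elements are > x.
New sorted list: [-9, 1, 4, 24, 33, 40]
New median = 14

Answer: 14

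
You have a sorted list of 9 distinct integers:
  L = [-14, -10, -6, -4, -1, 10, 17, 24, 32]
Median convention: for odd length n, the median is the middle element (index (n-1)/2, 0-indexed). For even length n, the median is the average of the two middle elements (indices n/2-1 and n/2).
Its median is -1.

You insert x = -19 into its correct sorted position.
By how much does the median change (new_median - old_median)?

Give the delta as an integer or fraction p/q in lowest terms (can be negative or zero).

Old median = -1
After inserting x = -19: new sorted = [-19, -14, -10, -6, -4, -1, 10, 17, 24, 32]
New median = -5/2
Delta = -5/2 - -1 = -3/2

Answer: -3/2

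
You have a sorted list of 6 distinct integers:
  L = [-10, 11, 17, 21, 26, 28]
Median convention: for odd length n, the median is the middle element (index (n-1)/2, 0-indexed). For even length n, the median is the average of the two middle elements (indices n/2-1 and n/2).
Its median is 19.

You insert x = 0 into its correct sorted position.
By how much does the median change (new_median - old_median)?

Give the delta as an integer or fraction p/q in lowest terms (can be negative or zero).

Answer: -2

Derivation:
Old median = 19
After inserting x = 0: new sorted = [-10, 0, 11, 17, 21, 26, 28]
New median = 17
Delta = 17 - 19 = -2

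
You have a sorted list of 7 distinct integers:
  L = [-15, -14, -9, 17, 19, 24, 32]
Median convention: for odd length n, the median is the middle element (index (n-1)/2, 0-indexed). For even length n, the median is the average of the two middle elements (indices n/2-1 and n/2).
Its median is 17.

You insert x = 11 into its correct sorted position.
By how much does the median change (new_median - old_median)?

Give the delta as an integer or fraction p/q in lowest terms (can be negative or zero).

Answer: -3

Derivation:
Old median = 17
After inserting x = 11: new sorted = [-15, -14, -9, 11, 17, 19, 24, 32]
New median = 14
Delta = 14 - 17 = -3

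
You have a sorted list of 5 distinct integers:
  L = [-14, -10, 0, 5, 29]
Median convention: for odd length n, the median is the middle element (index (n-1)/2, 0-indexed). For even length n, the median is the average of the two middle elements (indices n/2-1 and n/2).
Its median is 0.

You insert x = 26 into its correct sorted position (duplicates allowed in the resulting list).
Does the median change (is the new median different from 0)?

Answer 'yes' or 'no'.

Answer: yes

Derivation:
Old median = 0
Insert x = 26
New median = 5/2
Changed? yes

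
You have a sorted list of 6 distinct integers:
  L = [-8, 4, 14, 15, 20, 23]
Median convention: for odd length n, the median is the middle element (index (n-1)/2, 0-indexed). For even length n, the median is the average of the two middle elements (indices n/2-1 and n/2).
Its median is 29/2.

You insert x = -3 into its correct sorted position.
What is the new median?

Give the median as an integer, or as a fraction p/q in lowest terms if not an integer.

Answer: 14

Derivation:
Old list (sorted, length 6): [-8, 4, 14, 15, 20, 23]
Old median = 29/2
Insert x = -3
Old length even (6). Middle pair: indices 2,3 = 14,15.
New length odd (7). New median = single middle element.
x = -3: 1 elements are < x, 5 elements are > x.
New sorted list: [-8, -3, 4, 14, 15, 20, 23]
New median = 14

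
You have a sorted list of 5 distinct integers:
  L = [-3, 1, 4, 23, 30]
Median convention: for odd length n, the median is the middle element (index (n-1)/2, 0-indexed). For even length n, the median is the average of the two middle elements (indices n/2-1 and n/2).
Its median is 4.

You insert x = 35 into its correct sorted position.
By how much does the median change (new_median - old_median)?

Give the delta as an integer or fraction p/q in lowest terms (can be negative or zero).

Answer: 19/2

Derivation:
Old median = 4
After inserting x = 35: new sorted = [-3, 1, 4, 23, 30, 35]
New median = 27/2
Delta = 27/2 - 4 = 19/2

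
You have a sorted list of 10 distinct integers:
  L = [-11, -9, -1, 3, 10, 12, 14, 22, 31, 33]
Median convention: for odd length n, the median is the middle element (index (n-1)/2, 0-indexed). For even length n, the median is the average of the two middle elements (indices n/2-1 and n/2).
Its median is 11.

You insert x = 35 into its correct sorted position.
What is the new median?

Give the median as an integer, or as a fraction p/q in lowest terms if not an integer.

Answer: 12

Derivation:
Old list (sorted, length 10): [-11, -9, -1, 3, 10, 12, 14, 22, 31, 33]
Old median = 11
Insert x = 35
Old length even (10). Middle pair: indices 4,5 = 10,12.
New length odd (11). New median = single middle element.
x = 35: 10 elements are < x, 0 elements are > x.
New sorted list: [-11, -9, -1, 3, 10, 12, 14, 22, 31, 33, 35]
New median = 12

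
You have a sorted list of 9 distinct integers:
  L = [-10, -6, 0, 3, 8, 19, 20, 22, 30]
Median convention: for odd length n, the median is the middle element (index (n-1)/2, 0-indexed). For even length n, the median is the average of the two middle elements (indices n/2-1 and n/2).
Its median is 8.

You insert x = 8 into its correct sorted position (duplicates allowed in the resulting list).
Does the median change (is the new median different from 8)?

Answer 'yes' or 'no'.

Old median = 8
Insert x = 8
New median = 8
Changed? no

Answer: no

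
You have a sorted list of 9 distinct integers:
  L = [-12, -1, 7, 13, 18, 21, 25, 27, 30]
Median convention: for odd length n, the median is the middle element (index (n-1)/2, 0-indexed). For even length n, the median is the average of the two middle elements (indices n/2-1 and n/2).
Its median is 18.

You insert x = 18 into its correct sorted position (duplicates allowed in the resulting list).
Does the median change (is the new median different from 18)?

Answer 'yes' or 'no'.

Answer: no

Derivation:
Old median = 18
Insert x = 18
New median = 18
Changed? no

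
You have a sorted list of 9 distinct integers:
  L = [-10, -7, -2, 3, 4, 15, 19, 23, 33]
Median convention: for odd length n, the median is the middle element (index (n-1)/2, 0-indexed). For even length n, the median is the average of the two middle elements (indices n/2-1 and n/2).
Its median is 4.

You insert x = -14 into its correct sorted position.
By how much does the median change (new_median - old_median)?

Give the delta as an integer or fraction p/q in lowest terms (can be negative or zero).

Answer: -1/2

Derivation:
Old median = 4
After inserting x = -14: new sorted = [-14, -10, -7, -2, 3, 4, 15, 19, 23, 33]
New median = 7/2
Delta = 7/2 - 4 = -1/2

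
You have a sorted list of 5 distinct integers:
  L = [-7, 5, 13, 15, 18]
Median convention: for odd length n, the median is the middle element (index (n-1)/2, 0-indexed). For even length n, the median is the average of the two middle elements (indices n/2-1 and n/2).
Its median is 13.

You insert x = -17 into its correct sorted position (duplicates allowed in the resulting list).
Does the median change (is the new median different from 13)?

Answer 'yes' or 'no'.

Answer: yes

Derivation:
Old median = 13
Insert x = -17
New median = 9
Changed? yes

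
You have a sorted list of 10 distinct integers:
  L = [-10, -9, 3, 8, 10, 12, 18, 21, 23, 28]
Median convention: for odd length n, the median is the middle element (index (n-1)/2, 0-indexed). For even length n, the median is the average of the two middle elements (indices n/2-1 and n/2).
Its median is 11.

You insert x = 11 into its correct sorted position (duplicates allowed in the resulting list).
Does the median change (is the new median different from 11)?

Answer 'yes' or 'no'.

Answer: no

Derivation:
Old median = 11
Insert x = 11
New median = 11
Changed? no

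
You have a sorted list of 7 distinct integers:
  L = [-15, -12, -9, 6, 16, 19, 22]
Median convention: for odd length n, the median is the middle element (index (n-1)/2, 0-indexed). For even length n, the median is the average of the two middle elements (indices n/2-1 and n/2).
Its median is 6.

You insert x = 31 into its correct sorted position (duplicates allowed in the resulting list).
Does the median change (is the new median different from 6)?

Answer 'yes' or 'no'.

Old median = 6
Insert x = 31
New median = 11
Changed? yes

Answer: yes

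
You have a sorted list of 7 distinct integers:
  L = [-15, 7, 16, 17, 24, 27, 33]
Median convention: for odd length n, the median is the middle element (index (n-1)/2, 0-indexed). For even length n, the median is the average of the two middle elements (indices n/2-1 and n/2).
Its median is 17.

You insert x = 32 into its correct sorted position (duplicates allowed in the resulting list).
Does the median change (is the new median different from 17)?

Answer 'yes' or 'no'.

Answer: yes

Derivation:
Old median = 17
Insert x = 32
New median = 41/2
Changed? yes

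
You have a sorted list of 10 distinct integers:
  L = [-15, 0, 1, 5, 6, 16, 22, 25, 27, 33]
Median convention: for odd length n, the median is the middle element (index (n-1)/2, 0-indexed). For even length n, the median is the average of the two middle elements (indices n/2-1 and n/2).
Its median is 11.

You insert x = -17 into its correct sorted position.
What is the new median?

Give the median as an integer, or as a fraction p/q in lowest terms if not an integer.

Answer: 6

Derivation:
Old list (sorted, length 10): [-15, 0, 1, 5, 6, 16, 22, 25, 27, 33]
Old median = 11
Insert x = -17
Old length even (10). Middle pair: indices 4,5 = 6,16.
New length odd (11). New median = single middle element.
x = -17: 0 elements are < x, 10 elements are > x.
New sorted list: [-17, -15, 0, 1, 5, 6, 16, 22, 25, 27, 33]
New median = 6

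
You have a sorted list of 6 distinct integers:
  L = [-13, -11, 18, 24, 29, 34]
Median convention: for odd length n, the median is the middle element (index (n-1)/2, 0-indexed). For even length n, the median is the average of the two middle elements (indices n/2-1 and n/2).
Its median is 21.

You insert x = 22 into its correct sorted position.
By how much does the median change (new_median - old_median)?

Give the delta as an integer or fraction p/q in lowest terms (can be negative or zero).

Answer: 1

Derivation:
Old median = 21
After inserting x = 22: new sorted = [-13, -11, 18, 22, 24, 29, 34]
New median = 22
Delta = 22 - 21 = 1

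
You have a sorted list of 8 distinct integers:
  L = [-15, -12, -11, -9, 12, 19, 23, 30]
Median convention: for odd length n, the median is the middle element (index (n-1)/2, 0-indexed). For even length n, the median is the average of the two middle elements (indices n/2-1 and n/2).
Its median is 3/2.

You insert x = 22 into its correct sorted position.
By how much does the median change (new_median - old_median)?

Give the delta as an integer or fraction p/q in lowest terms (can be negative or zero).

Answer: 21/2

Derivation:
Old median = 3/2
After inserting x = 22: new sorted = [-15, -12, -11, -9, 12, 19, 22, 23, 30]
New median = 12
Delta = 12 - 3/2 = 21/2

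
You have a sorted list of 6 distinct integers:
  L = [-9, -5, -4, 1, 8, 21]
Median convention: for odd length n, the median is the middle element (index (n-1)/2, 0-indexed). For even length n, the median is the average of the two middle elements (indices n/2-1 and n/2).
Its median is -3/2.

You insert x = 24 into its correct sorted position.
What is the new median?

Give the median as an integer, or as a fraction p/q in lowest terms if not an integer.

Old list (sorted, length 6): [-9, -5, -4, 1, 8, 21]
Old median = -3/2
Insert x = 24
Old length even (6). Middle pair: indices 2,3 = -4,1.
New length odd (7). New median = single middle element.
x = 24: 6 elements are < x, 0 elements are > x.
New sorted list: [-9, -5, -4, 1, 8, 21, 24]
New median = 1

Answer: 1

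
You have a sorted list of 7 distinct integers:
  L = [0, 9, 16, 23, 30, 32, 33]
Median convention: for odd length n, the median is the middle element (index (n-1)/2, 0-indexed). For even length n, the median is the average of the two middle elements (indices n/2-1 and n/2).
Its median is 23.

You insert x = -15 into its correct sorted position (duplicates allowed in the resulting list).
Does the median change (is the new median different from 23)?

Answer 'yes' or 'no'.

Answer: yes

Derivation:
Old median = 23
Insert x = -15
New median = 39/2
Changed? yes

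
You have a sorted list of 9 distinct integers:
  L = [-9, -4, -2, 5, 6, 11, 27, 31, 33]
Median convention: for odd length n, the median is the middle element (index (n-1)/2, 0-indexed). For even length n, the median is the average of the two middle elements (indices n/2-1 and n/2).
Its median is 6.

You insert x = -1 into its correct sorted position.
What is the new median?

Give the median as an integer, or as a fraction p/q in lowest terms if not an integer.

Answer: 11/2

Derivation:
Old list (sorted, length 9): [-9, -4, -2, 5, 6, 11, 27, 31, 33]
Old median = 6
Insert x = -1
Old length odd (9). Middle was index 4 = 6.
New length even (10). New median = avg of two middle elements.
x = -1: 3 elements are < x, 6 elements are > x.
New sorted list: [-9, -4, -2, -1, 5, 6, 11, 27, 31, 33]
New median = 11/2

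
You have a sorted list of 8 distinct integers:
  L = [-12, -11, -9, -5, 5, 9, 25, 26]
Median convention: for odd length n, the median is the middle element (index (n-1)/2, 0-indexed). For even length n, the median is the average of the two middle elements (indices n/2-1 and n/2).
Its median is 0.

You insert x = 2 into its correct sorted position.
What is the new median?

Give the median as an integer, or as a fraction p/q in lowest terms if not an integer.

Answer: 2

Derivation:
Old list (sorted, length 8): [-12, -11, -9, -5, 5, 9, 25, 26]
Old median = 0
Insert x = 2
Old length even (8). Middle pair: indices 3,4 = -5,5.
New length odd (9). New median = single middle element.
x = 2: 4 elements are < x, 4 elements are > x.
New sorted list: [-12, -11, -9, -5, 2, 5, 9, 25, 26]
New median = 2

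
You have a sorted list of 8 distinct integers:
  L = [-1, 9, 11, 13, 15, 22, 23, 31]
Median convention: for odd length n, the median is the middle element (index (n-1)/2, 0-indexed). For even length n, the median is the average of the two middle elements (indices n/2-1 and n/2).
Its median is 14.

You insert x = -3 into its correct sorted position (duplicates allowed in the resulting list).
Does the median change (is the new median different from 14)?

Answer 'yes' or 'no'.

Answer: yes

Derivation:
Old median = 14
Insert x = -3
New median = 13
Changed? yes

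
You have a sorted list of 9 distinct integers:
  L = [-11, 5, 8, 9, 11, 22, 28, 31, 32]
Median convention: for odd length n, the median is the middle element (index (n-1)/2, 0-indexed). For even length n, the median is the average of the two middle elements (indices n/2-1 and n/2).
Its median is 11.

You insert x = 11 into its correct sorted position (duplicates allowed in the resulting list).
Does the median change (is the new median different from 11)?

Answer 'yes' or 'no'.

Old median = 11
Insert x = 11
New median = 11
Changed? no

Answer: no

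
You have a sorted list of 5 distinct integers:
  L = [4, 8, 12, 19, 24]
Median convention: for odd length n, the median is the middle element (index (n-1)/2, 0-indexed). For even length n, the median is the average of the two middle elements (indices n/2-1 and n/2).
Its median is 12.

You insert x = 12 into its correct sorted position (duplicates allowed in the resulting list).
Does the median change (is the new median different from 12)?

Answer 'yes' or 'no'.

Old median = 12
Insert x = 12
New median = 12
Changed? no

Answer: no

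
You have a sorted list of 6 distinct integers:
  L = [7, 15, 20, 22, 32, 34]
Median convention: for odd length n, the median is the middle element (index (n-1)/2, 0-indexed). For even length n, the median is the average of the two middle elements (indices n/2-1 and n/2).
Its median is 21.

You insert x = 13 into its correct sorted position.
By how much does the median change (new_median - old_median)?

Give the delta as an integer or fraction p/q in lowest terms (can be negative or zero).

Answer: -1

Derivation:
Old median = 21
After inserting x = 13: new sorted = [7, 13, 15, 20, 22, 32, 34]
New median = 20
Delta = 20 - 21 = -1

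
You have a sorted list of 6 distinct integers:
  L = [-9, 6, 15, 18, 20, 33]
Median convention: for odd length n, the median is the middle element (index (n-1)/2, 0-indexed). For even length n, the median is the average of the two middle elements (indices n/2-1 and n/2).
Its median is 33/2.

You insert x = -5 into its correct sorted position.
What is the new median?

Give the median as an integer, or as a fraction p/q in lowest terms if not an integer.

Old list (sorted, length 6): [-9, 6, 15, 18, 20, 33]
Old median = 33/2
Insert x = -5
Old length even (6). Middle pair: indices 2,3 = 15,18.
New length odd (7). New median = single middle element.
x = -5: 1 elements are < x, 5 elements are > x.
New sorted list: [-9, -5, 6, 15, 18, 20, 33]
New median = 15

Answer: 15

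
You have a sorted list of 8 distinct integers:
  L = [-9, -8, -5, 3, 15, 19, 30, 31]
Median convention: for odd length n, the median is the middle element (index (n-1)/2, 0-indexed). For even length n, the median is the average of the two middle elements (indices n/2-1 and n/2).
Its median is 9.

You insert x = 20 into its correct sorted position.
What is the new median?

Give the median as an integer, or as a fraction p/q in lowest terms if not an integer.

Answer: 15

Derivation:
Old list (sorted, length 8): [-9, -8, -5, 3, 15, 19, 30, 31]
Old median = 9
Insert x = 20
Old length even (8). Middle pair: indices 3,4 = 3,15.
New length odd (9). New median = single middle element.
x = 20: 6 elements are < x, 2 elements are > x.
New sorted list: [-9, -8, -5, 3, 15, 19, 20, 30, 31]
New median = 15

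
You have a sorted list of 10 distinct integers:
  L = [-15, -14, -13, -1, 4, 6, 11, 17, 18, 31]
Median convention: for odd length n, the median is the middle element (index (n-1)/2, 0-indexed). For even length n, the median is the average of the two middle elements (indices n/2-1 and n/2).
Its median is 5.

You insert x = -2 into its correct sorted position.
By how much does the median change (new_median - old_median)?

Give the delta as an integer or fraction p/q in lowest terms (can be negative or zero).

Answer: -1

Derivation:
Old median = 5
After inserting x = -2: new sorted = [-15, -14, -13, -2, -1, 4, 6, 11, 17, 18, 31]
New median = 4
Delta = 4 - 5 = -1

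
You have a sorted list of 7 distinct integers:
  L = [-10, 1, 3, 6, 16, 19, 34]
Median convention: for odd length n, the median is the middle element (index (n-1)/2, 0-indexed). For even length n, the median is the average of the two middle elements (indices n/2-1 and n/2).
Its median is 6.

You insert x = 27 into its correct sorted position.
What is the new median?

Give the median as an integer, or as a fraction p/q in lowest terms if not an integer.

Old list (sorted, length 7): [-10, 1, 3, 6, 16, 19, 34]
Old median = 6
Insert x = 27
Old length odd (7). Middle was index 3 = 6.
New length even (8). New median = avg of two middle elements.
x = 27: 6 elements are < x, 1 elements are > x.
New sorted list: [-10, 1, 3, 6, 16, 19, 27, 34]
New median = 11

Answer: 11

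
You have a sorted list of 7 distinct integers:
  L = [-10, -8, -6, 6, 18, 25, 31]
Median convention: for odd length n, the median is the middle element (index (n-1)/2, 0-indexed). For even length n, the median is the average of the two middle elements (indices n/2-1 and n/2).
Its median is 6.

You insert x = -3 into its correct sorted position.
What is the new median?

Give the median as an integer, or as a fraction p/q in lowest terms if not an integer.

Old list (sorted, length 7): [-10, -8, -6, 6, 18, 25, 31]
Old median = 6
Insert x = -3
Old length odd (7). Middle was index 3 = 6.
New length even (8). New median = avg of two middle elements.
x = -3: 3 elements are < x, 4 elements are > x.
New sorted list: [-10, -8, -6, -3, 6, 18, 25, 31]
New median = 3/2

Answer: 3/2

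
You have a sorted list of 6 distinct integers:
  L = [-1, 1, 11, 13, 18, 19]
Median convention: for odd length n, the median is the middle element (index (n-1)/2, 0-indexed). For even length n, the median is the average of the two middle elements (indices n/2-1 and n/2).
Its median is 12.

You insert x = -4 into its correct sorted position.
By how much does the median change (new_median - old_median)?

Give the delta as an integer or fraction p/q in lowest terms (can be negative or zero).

Answer: -1

Derivation:
Old median = 12
After inserting x = -4: new sorted = [-4, -1, 1, 11, 13, 18, 19]
New median = 11
Delta = 11 - 12 = -1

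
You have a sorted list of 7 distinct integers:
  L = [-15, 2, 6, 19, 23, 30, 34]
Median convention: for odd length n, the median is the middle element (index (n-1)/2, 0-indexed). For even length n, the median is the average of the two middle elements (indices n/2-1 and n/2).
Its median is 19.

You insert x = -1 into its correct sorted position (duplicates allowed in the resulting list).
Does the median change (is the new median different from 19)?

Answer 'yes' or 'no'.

Old median = 19
Insert x = -1
New median = 25/2
Changed? yes

Answer: yes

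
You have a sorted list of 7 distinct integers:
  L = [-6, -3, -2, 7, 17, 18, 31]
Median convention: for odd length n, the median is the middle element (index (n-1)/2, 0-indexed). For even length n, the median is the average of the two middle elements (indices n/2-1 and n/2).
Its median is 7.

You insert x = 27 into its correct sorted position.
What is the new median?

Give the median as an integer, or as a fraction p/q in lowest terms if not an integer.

Answer: 12

Derivation:
Old list (sorted, length 7): [-6, -3, -2, 7, 17, 18, 31]
Old median = 7
Insert x = 27
Old length odd (7). Middle was index 3 = 7.
New length even (8). New median = avg of two middle elements.
x = 27: 6 elements are < x, 1 elements are > x.
New sorted list: [-6, -3, -2, 7, 17, 18, 27, 31]
New median = 12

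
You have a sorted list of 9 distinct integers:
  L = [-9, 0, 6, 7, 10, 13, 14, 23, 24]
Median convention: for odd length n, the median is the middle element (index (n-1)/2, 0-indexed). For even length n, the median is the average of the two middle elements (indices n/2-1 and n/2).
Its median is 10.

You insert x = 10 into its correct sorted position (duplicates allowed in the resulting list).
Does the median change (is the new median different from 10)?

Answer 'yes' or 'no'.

Answer: no

Derivation:
Old median = 10
Insert x = 10
New median = 10
Changed? no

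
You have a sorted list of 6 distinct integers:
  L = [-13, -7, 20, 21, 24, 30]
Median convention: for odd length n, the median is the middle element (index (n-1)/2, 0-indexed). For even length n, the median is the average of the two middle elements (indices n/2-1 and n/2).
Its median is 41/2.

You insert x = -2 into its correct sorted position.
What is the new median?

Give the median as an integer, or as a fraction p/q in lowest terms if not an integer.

Old list (sorted, length 6): [-13, -7, 20, 21, 24, 30]
Old median = 41/2
Insert x = -2
Old length even (6). Middle pair: indices 2,3 = 20,21.
New length odd (7). New median = single middle element.
x = -2: 2 elements are < x, 4 elements are > x.
New sorted list: [-13, -7, -2, 20, 21, 24, 30]
New median = 20

Answer: 20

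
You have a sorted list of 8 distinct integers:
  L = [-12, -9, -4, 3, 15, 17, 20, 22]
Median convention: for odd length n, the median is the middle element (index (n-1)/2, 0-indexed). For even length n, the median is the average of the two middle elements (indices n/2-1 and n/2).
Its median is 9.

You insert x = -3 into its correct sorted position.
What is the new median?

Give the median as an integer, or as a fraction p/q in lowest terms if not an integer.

Old list (sorted, length 8): [-12, -9, -4, 3, 15, 17, 20, 22]
Old median = 9
Insert x = -3
Old length even (8). Middle pair: indices 3,4 = 3,15.
New length odd (9). New median = single middle element.
x = -3: 3 elements are < x, 5 elements are > x.
New sorted list: [-12, -9, -4, -3, 3, 15, 17, 20, 22]
New median = 3

Answer: 3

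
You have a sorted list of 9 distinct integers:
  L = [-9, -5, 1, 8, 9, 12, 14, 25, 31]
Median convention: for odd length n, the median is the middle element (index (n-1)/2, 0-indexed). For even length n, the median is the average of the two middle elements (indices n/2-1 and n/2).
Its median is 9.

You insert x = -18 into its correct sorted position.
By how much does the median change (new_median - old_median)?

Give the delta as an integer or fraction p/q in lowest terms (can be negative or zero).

Answer: -1/2

Derivation:
Old median = 9
After inserting x = -18: new sorted = [-18, -9, -5, 1, 8, 9, 12, 14, 25, 31]
New median = 17/2
Delta = 17/2 - 9 = -1/2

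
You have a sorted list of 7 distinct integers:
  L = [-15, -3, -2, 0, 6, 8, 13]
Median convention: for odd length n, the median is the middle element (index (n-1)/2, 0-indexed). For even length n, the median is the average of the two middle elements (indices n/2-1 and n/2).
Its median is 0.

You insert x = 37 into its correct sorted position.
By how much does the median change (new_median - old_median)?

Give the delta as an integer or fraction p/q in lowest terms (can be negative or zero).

Answer: 3

Derivation:
Old median = 0
After inserting x = 37: new sorted = [-15, -3, -2, 0, 6, 8, 13, 37]
New median = 3
Delta = 3 - 0 = 3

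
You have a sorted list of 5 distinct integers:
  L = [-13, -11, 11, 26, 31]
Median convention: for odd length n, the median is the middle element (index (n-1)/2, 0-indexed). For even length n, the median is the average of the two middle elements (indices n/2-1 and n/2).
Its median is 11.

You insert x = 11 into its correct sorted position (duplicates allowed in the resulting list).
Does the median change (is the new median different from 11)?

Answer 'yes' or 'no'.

Old median = 11
Insert x = 11
New median = 11
Changed? no

Answer: no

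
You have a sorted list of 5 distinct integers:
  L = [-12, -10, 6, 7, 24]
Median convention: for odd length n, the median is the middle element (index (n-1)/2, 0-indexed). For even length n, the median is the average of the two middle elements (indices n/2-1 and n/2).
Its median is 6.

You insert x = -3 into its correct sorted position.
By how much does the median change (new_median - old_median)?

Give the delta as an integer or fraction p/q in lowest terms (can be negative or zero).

Answer: -9/2

Derivation:
Old median = 6
After inserting x = -3: new sorted = [-12, -10, -3, 6, 7, 24]
New median = 3/2
Delta = 3/2 - 6 = -9/2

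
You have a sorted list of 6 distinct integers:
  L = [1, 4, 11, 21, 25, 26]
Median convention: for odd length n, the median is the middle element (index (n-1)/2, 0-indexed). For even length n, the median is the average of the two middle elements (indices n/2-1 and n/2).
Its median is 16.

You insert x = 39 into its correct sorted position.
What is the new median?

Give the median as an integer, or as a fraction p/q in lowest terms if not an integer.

Answer: 21

Derivation:
Old list (sorted, length 6): [1, 4, 11, 21, 25, 26]
Old median = 16
Insert x = 39
Old length even (6). Middle pair: indices 2,3 = 11,21.
New length odd (7). New median = single middle element.
x = 39: 6 elements are < x, 0 elements are > x.
New sorted list: [1, 4, 11, 21, 25, 26, 39]
New median = 21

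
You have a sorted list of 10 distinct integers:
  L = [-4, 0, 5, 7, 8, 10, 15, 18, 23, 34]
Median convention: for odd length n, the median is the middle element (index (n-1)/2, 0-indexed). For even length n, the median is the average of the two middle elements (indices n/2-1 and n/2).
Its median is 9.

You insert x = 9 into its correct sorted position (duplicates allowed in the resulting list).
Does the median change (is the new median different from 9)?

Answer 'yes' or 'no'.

Answer: no

Derivation:
Old median = 9
Insert x = 9
New median = 9
Changed? no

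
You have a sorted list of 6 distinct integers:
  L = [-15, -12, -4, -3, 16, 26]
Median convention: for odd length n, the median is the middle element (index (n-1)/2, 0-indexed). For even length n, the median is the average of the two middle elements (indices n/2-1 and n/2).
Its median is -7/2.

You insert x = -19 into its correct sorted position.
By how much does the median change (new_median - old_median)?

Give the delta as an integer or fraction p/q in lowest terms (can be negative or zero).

Old median = -7/2
After inserting x = -19: new sorted = [-19, -15, -12, -4, -3, 16, 26]
New median = -4
Delta = -4 - -7/2 = -1/2

Answer: -1/2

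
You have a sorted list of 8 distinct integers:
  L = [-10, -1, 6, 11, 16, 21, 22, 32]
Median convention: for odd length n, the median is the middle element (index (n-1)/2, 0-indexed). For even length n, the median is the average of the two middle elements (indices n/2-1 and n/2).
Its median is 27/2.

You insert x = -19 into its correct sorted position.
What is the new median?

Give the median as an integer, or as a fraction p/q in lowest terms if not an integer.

Answer: 11

Derivation:
Old list (sorted, length 8): [-10, -1, 6, 11, 16, 21, 22, 32]
Old median = 27/2
Insert x = -19
Old length even (8). Middle pair: indices 3,4 = 11,16.
New length odd (9). New median = single middle element.
x = -19: 0 elements are < x, 8 elements are > x.
New sorted list: [-19, -10, -1, 6, 11, 16, 21, 22, 32]
New median = 11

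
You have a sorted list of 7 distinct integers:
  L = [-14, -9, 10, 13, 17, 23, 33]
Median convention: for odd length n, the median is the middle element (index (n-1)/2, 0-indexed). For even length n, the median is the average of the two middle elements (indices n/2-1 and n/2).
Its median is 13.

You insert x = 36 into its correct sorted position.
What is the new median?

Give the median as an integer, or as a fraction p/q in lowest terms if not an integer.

Old list (sorted, length 7): [-14, -9, 10, 13, 17, 23, 33]
Old median = 13
Insert x = 36
Old length odd (7). Middle was index 3 = 13.
New length even (8). New median = avg of two middle elements.
x = 36: 7 elements are < x, 0 elements are > x.
New sorted list: [-14, -9, 10, 13, 17, 23, 33, 36]
New median = 15

Answer: 15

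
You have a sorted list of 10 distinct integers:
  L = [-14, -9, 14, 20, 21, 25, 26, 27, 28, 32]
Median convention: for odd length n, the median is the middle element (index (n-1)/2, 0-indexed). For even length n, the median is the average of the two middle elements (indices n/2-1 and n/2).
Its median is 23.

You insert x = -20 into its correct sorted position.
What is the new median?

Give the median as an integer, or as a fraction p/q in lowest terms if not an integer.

Old list (sorted, length 10): [-14, -9, 14, 20, 21, 25, 26, 27, 28, 32]
Old median = 23
Insert x = -20
Old length even (10). Middle pair: indices 4,5 = 21,25.
New length odd (11). New median = single middle element.
x = -20: 0 elements are < x, 10 elements are > x.
New sorted list: [-20, -14, -9, 14, 20, 21, 25, 26, 27, 28, 32]
New median = 21

Answer: 21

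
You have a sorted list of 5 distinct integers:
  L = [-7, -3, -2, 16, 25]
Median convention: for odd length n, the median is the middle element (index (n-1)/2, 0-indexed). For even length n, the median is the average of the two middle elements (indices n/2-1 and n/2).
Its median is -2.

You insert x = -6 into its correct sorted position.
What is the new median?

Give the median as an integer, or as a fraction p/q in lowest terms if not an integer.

Answer: -5/2

Derivation:
Old list (sorted, length 5): [-7, -3, -2, 16, 25]
Old median = -2
Insert x = -6
Old length odd (5). Middle was index 2 = -2.
New length even (6). New median = avg of two middle elements.
x = -6: 1 elements are < x, 4 elements are > x.
New sorted list: [-7, -6, -3, -2, 16, 25]
New median = -5/2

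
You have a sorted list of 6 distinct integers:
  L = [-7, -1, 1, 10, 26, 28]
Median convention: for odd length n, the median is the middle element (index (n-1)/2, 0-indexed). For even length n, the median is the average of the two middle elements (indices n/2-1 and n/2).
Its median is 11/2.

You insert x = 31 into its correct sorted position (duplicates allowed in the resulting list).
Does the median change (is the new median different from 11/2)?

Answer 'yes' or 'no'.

Old median = 11/2
Insert x = 31
New median = 10
Changed? yes

Answer: yes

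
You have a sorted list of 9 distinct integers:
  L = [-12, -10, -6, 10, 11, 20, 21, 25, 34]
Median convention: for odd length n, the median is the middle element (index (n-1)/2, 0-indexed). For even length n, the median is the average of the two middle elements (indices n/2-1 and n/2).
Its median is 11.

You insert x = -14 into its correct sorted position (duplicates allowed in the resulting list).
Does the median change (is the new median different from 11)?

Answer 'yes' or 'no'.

Old median = 11
Insert x = -14
New median = 21/2
Changed? yes

Answer: yes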